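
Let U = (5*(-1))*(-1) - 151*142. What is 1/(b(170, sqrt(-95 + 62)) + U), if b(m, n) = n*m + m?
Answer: -417/8887039 - 10*I*sqrt(33)/26661117 ≈ -4.6922e-5 - 2.1547e-6*I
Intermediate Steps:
b(m, n) = m + m*n (b(m, n) = m*n + m = m + m*n)
U = -21437 (U = -5*(-1) - 21442 = 5 - 21442 = -21437)
1/(b(170, sqrt(-95 + 62)) + U) = 1/(170*(1 + sqrt(-95 + 62)) - 21437) = 1/(170*(1 + sqrt(-33)) - 21437) = 1/(170*(1 + I*sqrt(33)) - 21437) = 1/((170 + 170*I*sqrt(33)) - 21437) = 1/(-21267 + 170*I*sqrt(33))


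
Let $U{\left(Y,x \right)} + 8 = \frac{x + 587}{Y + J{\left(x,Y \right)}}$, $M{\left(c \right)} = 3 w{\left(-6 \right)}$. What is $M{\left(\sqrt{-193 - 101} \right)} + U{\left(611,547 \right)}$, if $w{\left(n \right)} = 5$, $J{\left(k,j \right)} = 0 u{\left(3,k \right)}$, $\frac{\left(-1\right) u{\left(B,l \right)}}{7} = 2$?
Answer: $\frac{5411}{611} \approx 8.856$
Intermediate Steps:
$u{\left(B,l \right)} = -14$ ($u{\left(B,l \right)} = \left(-7\right) 2 = -14$)
$J{\left(k,j \right)} = 0$ ($J{\left(k,j \right)} = 0 \left(-14\right) = 0$)
$M{\left(c \right)} = 15$ ($M{\left(c \right)} = 3 \cdot 5 = 15$)
$U{\left(Y,x \right)} = -8 + \frac{587 + x}{Y}$ ($U{\left(Y,x \right)} = -8 + \frac{x + 587}{Y + 0} = -8 + \frac{587 + x}{Y}$)
$M{\left(\sqrt{-193 - 101} \right)} + U{\left(611,547 \right)} = 15 + \frac{587 + 547 - 4888}{611} = 15 + \frac{1}{611} \left(-3754\right) = 15 - \frac{3754}{611} = \frac{5411}{611}$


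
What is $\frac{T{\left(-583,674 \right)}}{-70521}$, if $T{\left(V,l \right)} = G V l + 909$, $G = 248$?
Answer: $\frac{97448707}{70521} \approx 1381.8$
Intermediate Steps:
$T{\left(V,l \right)} = 909 + 248 V l$ ($T{\left(V,l \right)} = 248 V l + 909 = 909 + 248 V l$)
$\frac{T{\left(-583,674 \right)}}{-70521} = \frac{909 + 248 \left(-583\right) 674}{-70521} = \left(909 - 97449616\right) \left(- \frac{1}{70521}\right) = \left(-97448707\right) \left(- \frac{1}{70521}\right) = \frac{97448707}{70521}$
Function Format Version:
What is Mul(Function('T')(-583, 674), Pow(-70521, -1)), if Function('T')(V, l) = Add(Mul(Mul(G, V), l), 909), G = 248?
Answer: Rational(97448707, 70521) ≈ 1381.8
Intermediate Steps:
Function('T')(V, l) = Add(909, Mul(248, V, l)) (Function('T')(V, l) = Add(Mul(Mul(248, V), l), 909) = Add(Mul(248, V, l), 909) = Add(909, Mul(248, V, l)))
Mul(Function('T')(-583, 674), Pow(-70521, -1)) = Mul(Add(909, Mul(248, -583, 674)), Pow(-70521, -1)) = Mul(Add(909, -97449616), Rational(-1, 70521)) = Mul(-97448707, Rational(-1, 70521)) = Rational(97448707, 70521)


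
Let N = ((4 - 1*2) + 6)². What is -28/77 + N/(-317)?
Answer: -1972/3487 ≈ -0.56553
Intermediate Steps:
N = 64 (N = ((4 - 2) + 6)² = (2 + 6)² = 8² = 64)
-28/77 + N/(-317) = -28/77 + 64/(-317) = -28*1/77 + 64*(-1/317) = -4/11 - 64/317 = -1972/3487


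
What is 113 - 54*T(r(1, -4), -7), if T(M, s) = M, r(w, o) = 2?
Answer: 5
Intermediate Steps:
113 - 54*T(r(1, -4), -7) = 113 - 54*2 = 113 - 108 = 5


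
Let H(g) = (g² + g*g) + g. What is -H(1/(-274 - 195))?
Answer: 467/219961 ≈ 0.0021231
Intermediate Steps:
H(g) = g + 2*g² (H(g) = (g² + g²) + g = 2*g² + g = g + 2*g²)
-H(1/(-274 - 195)) = -(1 + 2/(-274 - 195))/(-274 - 195) = -(1 + 2/(-469))/(-469) = -(-1)*(1 + 2*(-1/469))/469 = -(-1)*(1 - 2/469)/469 = -(-1)*467/(469*469) = -1*(-467/219961) = 467/219961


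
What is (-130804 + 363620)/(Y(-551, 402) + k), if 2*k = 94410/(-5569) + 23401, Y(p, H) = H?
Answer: 2593104608/134703235 ≈ 19.250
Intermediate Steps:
k = 130225759/11138 (k = (94410/(-5569) + 23401)/2 = (94410*(-1/5569) + 23401)/2 = (-94410/5569 + 23401)/2 = (½)*(130225759/5569) = 130225759/11138 ≈ 11692.)
(-130804 + 363620)/(Y(-551, 402) + k) = (-130804 + 363620)/(402 + 130225759/11138) = 232816/(134703235/11138) = 232816*(11138/134703235) = 2593104608/134703235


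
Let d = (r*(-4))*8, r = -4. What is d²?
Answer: 16384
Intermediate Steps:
d = 128 (d = -4*(-4)*8 = 16*8 = 128)
d² = 128² = 16384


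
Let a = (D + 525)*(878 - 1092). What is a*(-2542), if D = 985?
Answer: 821421880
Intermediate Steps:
a = -323140 (a = (985 + 525)*(878 - 1092) = 1510*(-214) = -323140)
a*(-2542) = -323140*(-2542) = 821421880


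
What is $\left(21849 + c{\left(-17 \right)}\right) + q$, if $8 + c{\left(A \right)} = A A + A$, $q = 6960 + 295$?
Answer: $29368$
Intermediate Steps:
$q = 7255$
$c{\left(A \right)} = -8 + A + A^{2}$ ($c{\left(A \right)} = -8 + \left(A A + A\right) = -8 + \left(A^{2} + A\right) = -8 + \left(A + A^{2}\right) = -8 + A + A^{2}$)
$\left(21849 + c{\left(-17 \right)}\right) + q = \left(21849 - \left(25 - 289\right)\right) + 7255 = \left(21849 - -264\right) + 7255 = \left(21849 + 264\right) + 7255 = 22113 + 7255 = 29368$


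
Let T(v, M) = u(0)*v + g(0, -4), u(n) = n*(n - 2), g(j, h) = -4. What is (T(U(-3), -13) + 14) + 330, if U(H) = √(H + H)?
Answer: 340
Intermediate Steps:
U(H) = √2*√H (U(H) = √(2*H) = √2*√H)
u(n) = n*(-2 + n)
T(v, M) = -4 (T(v, M) = (0*(-2 + 0))*v - 4 = (0*(-2))*v - 4 = 0*v - 4 = 0 - 4 = -4)
(T(U(-3), -13) + 14) + 330 = (-4 + 14) + 330 = 10 + 330 = 340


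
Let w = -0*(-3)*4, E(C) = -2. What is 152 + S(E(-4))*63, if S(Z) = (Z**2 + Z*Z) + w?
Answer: 656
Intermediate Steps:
w = 0 (w = -1*0*4 = 0*4 = 0)
S(Z) = 2*Z**2 (S(Z) = (Z**2 + Z*Z) + 0 = (Z**2 + Z**2) + 0 = 2*Z**2 + 0 = 2*Z**2)
152 + S(E(-4))*63 = 152 + (2*(-2)**2)*63 = 152 + (2*4)*63 = 152 + 8*63 = 152 + 504 = 656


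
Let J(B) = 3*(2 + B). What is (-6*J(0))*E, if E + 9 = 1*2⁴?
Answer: -252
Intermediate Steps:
J(B) = 6 + 3*B
E = 7 (E = -9 + 1*2⁴ = -9 + 1*16 = -9 + 16 = 7)
(-6*J(0))*E = -6*(6 + 3*0)*7 = -6*(6 + 0)*7 = -6*6*7 = -36*7 = -252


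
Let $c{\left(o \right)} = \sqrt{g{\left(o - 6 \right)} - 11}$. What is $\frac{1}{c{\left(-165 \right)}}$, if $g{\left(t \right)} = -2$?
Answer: $- \frac{i \sqrt{13}}{13} \approx - 0.27735 i$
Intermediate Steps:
$c{\left(o \right)} = i \sqrt{13}$ ($c{\left(o \right)} = \sqrt{-2 - 11} = \sqrt{-13} = i \sqrt{13}$)
$\frac{1}{c{\left(-165 \right)}} = \frac{1}{i \sqrt{13}} = - \frac{i \sqrt{13}}{13}$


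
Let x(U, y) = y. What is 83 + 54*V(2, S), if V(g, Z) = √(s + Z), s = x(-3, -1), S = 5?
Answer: 191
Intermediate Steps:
s = -1
V(g, Z) = √(-1 + Z)
83 + 54*V(2, S) = 83 + 54*√(-1 + 5) = 83 + 54*√4 = 83 + 54*2 = 83 + 108 = 191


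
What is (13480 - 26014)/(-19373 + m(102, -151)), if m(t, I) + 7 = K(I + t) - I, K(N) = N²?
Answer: 6267/8414 ≈ 0.74483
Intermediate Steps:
m(t, I) = -7 + (I + t)² - I (m(t, I) = -7 + ((I + t)² - I) = -7 + (I + t)² - I)
(13480 - 26014)/(-19373 + m(102, -151)) = (13480 - 26014)/(-19373 + (-7 + (-151 + 102)² - 1*(-151))) = -12534/(-19373 + (-7 + (-49)² + 151)) = -12534/(-19373 + (-7 + 2401 + 151)) = -12534/(-19373 + 2545) = -12534/(-16828) = -12534*(-1/16828) = 6267/8414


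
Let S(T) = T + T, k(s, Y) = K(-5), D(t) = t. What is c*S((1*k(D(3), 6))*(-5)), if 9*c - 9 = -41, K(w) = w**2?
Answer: 8000/9 ≈ 888.89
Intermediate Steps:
k(s, Y) = 25 (k(s, Y) = (-5)**2 = 25)
S(T) = 2*T
c = -32/9 (c = 1 + (1/9)*(-41) = 1 - 41/9 = -32/9 ≈ -3.5556)
c*S((1*k(D(3), 6))*(-5)) = -64*(1*25)*(-5)/9 = -64*25*(-5)/9 = -64*(-125)/9 = -32/9*(-250) = 8000/9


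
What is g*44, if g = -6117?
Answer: -269148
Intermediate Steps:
g*44 = -6117*44 = -269148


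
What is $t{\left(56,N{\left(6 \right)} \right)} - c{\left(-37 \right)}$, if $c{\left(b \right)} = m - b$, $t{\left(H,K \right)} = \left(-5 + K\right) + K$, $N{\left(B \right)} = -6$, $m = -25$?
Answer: $-29$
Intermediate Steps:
$t{\left(H,K \right)} = -5 + 2 K$
$c{\left(b \right)} = -25 - b$
$t{\left(56,N{\left(6 \right)} \right)} - c{\left(-37 \right)} = \left(-5 + 2 \left(-6\right)\right) - \left(-25 - -37\right) = \left(-5 - 12\right) - \left(-25 + 37\right) = -17 - 12 = -29$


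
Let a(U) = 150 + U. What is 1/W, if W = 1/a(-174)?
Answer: -24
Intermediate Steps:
W = -1/24 (W = 1/(150 - 174) = 1/(-24) = -1/24 ≈ -0.041667)
1/W = 1/(-1/24) = -24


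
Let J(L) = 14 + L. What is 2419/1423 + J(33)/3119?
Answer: 7611742/4438337 ≈ 1.7150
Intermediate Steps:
2419/1423 + J(33)/3119 = 2419/1423 + (14 + 33)/3119 = 2419*(1/1423) + 47*(1/3119) = 2419/1423 + 47/3119 = 7611742/4438337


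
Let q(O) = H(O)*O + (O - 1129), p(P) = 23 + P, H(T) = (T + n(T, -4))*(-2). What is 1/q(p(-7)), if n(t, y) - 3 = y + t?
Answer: -1/2105 ≈ -0.00047506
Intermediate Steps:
n(t, y) = 3 + t + y (n(t, y) = 3 + (y + t) = 3 + (t + y) = 3 + t + y)
H(T) = 2 - 4*T (H(T) = (T + (3 + T - 4))*(-2) = (T + (-1 + T))*(-2) = (-1 + 2*T)*(-2) = 2 - 4*T)
q(O) = -1129 + O + O*(2 - 4*O) (q(O) = (2 - 4*O)*O + (O - 1129) = O*(2 - 4*O) + (-1129 + O) = -1129 + O + O*(2 - 4*O))
1/q(p(-7)) = 1/(-1129 - 4*(23 - 7)² + 3*(23 - 7)) = 1/(-1129 - 4*16² + 3*16) = 1/(-1129 - 4*256 + 48) = 1/(-1129 - 1024 + 48) = 1/(-2105) = -1/2105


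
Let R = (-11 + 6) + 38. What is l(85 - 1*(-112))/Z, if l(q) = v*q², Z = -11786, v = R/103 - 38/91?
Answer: 35354999/110470178 ≈ 0.32004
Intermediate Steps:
R = 33 (R = -5 + 38 = 33)
v = -911/9373 (v = 33/103 - 38/91 = -911/9373 ≈ -0.097194)
l(q) = -911*q²/9373
l(85 - 1*(-112))/Z = -911*(85 - 1*(-112))²/9373/(-11786) = -911*(85 + 112)²/9373*(-1/11786) = -911/9373*197²*(-1/11786) = -911/9373*38809*(-1/11786) = -35354999/9373*(-1/11786) = 35354999/110470178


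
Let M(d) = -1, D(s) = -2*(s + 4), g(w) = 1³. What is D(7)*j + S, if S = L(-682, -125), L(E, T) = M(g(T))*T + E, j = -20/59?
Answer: -32423/59 ≈ -549.54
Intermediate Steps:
j = -20/59 (j = -20*1/59 = -20/59 ≈ -0.33898)
g(w) = 1
D(s) = -8 - 2*s (D(s) = -2*(4 + s) = -8 - 2*s)
L(E, T) = E - T (L(E, T) = -T + E = E - T)
S = -557 (S = -682 - 1*(-125) = -682 + 125 = -557)
D(7)*j + S = (-8 - 2*7)*(-20/59) - 557 = (-8 - 14)*(-20/59) - 557 = -22*(-20/59) - 557 = 440/59 - 557 = -32423/59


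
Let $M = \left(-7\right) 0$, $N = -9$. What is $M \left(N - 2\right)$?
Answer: $0$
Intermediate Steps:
$M = 0$
$M \left(N - 2\right) = 0 \left(-9 - 2\right) = 0 \left(-11\right) = 0$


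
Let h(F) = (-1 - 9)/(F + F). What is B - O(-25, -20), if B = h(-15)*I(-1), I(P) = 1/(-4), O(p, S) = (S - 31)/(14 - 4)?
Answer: 301/60 ≈ 5.0167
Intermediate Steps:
O(p, S) = -31/10 + S/10 (O(p, S) = (-31 + S)/10 = (-31 + S)*(⅒) = -31/10 + S/10)
I(P) = -¼
h(F) = -5/F (h(F) = -10*1/(2*F) = -5/F)
B = -1/12 (B = -5/(-15)*(-¼) = -5*(-1/15)*(-¼) = (⅓)*(-¼) = -1/12 ≈ -0.083333)
B - O(-25, -20) = -1/12 - (-31/10 + (⅒)*(-20)) = -1/12 - (-31/10 - 2) = -1/12 - 1*(-51/10) = -1/12 + 51/10 = 301/60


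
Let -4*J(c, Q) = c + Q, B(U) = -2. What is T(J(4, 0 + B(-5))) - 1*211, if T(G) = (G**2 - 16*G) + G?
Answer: -813/4 ≈ -203.25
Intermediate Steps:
J(c, Q) = -Q/4 - c/4 (J(c, Q) = -(c + Q)/4 = -(Q + c)/4 = -Q/4 - c/4)
T(G) = G**2 - 15*G
T(J(4, 0 + B(-5))) - 1*211 = (-(0 - 2)/4 - 1/4*4)*(-15 + (-(0 - 2)/4 - 1/4*4)) - 1*211 = (-1/4*(-2) - 1)*(-15 + (-1/4*(-2) - 1)) - 211 = (1/2 - 1)*(-15 + (1/2 - 1)) - 211 = -(-15 - 1/2)/2 - 211 = -1/2*(-31/2) - 211 = 31/4 - 211 = -813/4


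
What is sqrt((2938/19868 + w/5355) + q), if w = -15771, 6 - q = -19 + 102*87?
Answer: I*sqrt(56801542387295730)/2533170 ≈ 94.084*I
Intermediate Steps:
q = -8849 (q = 6 - (-19 + 102*87) = 6 - (-19 + 8874) = 6 - 1*8855 = 6 - 8855 = -8849)
sqrt((2938/19868 + w/5355) + q) = sqrt((2938/19868 - 15771/5355) - 8849) = sqrt((2938*(1/19868) - 15771*1/5355) - 8849) = sqrt((1469/9934 - 751/255) - 8849) = sqrt(-7085839/2533170 - 8849) = sqrt(-22423107169/2533170) = I*sqrt(56801542387295730)/2533170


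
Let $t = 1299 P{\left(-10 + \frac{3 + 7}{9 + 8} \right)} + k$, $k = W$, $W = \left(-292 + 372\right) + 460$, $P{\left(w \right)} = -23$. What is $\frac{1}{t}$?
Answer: $- \frac{1}{29337} \approx -3.4087 \cdot 10^{-5}$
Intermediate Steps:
$W = 540$ ($W = 80 + 460 = 540$)
$k = 540$
$t = -29337$ ($t = 1299 \left(-23\right) + 540 = -29877 + 540 = -29337$)
$\frac{1}{t} = \frac{1}{-29337} = - \frac{1}{29337}$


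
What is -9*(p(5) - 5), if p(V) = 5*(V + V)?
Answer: -405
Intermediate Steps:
p(V) = 10*V (p(V) = 5*(2*V) = 10*V)
-9*(p(5) - 5) = -9*(10*5 - 5) = -9*(50 - 5) = -9*45 = -405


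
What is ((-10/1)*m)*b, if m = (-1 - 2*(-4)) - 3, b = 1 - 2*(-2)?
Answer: -200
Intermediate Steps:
b = 5 (b = 1 + 4 = 5)
m = 4 (m = (-1 + 8) - 3 = 7 - 3 = 4)
((-10/1)*m)*b = (-10/1*4)*5 = (-10*1*4)*5 = -10*4*5 = -40*5 = -200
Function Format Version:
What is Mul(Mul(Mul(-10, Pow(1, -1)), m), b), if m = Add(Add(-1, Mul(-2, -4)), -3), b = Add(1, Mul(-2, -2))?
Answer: -200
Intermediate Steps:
b = 5 (b = Add(1, 4) = 5)
m = 4 (m = Add(Add(-1, 8), -3) = Add(7, -3) = 4)
Mul(Mul(Mul(-10, Pow(1, -1)), m), b) = Mul(Mul(Mul(-10, Pow(1, -1)), 4), 5) = Mul(Mul(Mul(-10, 1), 4), 5) = Mul(Mul(-10, 4), 5) = Mul(-40, 5) = -200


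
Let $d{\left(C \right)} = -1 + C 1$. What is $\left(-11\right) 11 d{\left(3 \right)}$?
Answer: $-242$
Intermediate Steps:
$d{\left(C \right)} = -1 + C$
$\left(-11\right) 11 d{\left(3 \right)} = \left(-11\right) 11 \left(-1 + 3\right) = \left(-121\right) 2 = -242$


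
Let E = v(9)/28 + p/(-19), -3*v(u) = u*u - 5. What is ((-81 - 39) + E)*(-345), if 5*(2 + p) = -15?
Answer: 5535640/133 ≈ 41621.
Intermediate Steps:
p = -5 (p = -2 + (⅕)*(-15) = -2 - 3 = -5)
v(u) = 5/3 - u²/3 (v(u) = -(u*u - 5)/3 = -(u² - 5)/3 = -(-5 + u²)/3 = 5/3 - u²/3)
E = -256/399 (E = (5/3 - ⅓*9²)/28 - 5/(-19) = (5/3 - ⅓*81)*(1/28) - 5*(-1/19) = (5/3 - 27)*(1/28) + 5/19 = -76/3*1/28 + 5/19 = -19/21 + 5/19 = -256/399 ≈ -0.64160)
((-81 - 39) + E)*(-345) = ((-81 - 39) - 256/399)*(-345) = (-120 - 256/399)*(-345) = -48136/399*(-345) = 5535640/133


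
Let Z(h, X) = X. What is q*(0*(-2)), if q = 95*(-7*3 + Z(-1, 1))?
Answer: 0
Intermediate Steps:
q = -1900 (q = 95*(-7*3 + 1) = 95*(-21 + 1) = 95*(-20) = -1900)
q*(0*(-2)) = -0*(-2) = -1900*0 = 0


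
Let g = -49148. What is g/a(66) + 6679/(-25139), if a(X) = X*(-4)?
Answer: 28040189/150834 ≈ 185.90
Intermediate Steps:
a(X) = -4*X
g/a(66) + 6679/(-25139) = -49148/((-4*66)) + 6679/(-25139) = -49148/(-264) + 6679*(-1/25139) = -49148*(-1/264) - 6679/25139 = 1117/6 - 6679/25139 = 28040189/150834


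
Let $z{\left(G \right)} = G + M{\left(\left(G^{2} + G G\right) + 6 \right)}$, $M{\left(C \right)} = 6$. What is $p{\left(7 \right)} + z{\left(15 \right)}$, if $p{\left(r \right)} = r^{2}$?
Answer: $70$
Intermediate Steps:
$z{\left(G \right)} = 6 + G$ ($z{\left(G \right)} = G + 6 = 6 + G$)
$p{\left(7 \right)} + z{\left(15 \right)} = 7^{2} + \left(6 + 15\right) = 49 + 21 = 70$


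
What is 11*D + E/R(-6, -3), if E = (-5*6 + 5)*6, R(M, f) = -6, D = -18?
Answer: -173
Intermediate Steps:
E = -150 (E = (-30 + 5)*6 = -25*6 = -150)
11*D + E/R(-6, -3) = 11*(-18) - 150/(-6) = -198 - 150*(-⅙) = -198 + 25 = -173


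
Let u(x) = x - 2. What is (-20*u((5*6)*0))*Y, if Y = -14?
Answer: -560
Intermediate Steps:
u(x) = -2 + x
(-20*u((5*6)*0))*Y = -20*(-2 + (5*6)*0)*(-14) = -20*(-2 + 30*0)*(-14) = -20*(-2 + 0)*(-14) = -20*(-2)*(-14) = 40*(-14) = -560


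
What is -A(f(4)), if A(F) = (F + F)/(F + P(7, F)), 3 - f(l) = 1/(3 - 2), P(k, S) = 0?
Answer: -2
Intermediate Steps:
f(l) = 2 (f(l) = 3 - 1/(3 - 2) = 3 - 1/1 = 3 - 1*1 = 3 - 1 = 2)
A(F) = 2 (A(F) = (F + F)/(F + 0) = (2*F)/F = 2)
-A(f(4)) = -1*2 = -2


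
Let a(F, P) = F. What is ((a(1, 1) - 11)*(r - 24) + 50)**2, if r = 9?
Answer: 40000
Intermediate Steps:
((a(1, 1) - 11)*(r - 24) + 50)**2 = ((1 - 11)*(9 - 24) + 50)**2 = (-10*(-15) + 50)**2 = (150 + 50)**2 = 200**2 = 40000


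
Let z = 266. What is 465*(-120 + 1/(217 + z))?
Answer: -8983645/161 ≈ -55799.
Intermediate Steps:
465*(-120 + 1/(217 + z)) = 465*(-120 + 1/(217 + 266)) = 465*(-120 + 1/483) = 465*(-57959/483) = -8983645/161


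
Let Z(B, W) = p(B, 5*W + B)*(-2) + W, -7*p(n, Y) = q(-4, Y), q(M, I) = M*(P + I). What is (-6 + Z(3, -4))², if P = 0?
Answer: 4356/49 ≈ 88.898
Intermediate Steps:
q(M, I) = I*M (q(M, I) = M*(0 + I) = M*I = I*M)
p(n, Y) = 4*Y/7 (p(n, Y) = -Y*(-4)/7 = -(-4)*Y/7 = 4*Y/7)
Z(B, W) = -33*W/7 - 8*B/7 (Z(B, W) = (4*(5*W + B)/7)*(-2) + W = (4*(B + 5*W)/7)*(-2) + W = (4*B/7 + 20*W/7)*(-2) + W = (-40*W/7 - 8*B/7) + W = -33*W/7 - 8*B/7)
(-6 + Z(3, -4))² = (-6 + (-33/7*(-4) - 8/7*3))² = (-6 + (132/7 - 24/7))² = (-6 + 108/7)² = (66/7)² = 4356/49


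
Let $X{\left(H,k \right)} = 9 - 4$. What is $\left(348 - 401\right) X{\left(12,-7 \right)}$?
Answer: $-265$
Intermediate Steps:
$X{\left(H,k \right)} = 5$ ($X{\left(H,k \right)} = 9 - 4 = 5$)
$\left(348 - 401\right) X{\left(12,-7 \right)} = \left(348 - 401\right) 5 = \left(-53\right) 5 = -265$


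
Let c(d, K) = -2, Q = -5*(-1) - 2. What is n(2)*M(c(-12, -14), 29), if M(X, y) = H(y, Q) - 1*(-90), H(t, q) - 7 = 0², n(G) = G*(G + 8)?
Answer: 1940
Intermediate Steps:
Q = 3 (Q = 5 - 2 = 3)
n(G) = G*(8 + G)
H(t, q) = 7 (H(t, q) = 7 + 0² = 7 + 0 = 7)
M(X, y) = 97 (M(X, y) = 7 - 1*(-90) = 7 + 90 = 97)
n(2)*M(c(-12, -14), 29) = (2*(8 + 2))*97 = (2*10)*97 = 20*97 = 1940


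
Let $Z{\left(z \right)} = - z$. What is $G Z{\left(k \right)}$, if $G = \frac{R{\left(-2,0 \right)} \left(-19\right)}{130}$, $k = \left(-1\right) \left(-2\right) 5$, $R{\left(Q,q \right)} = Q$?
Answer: $- \frac{38}{13} \approx -2.9231$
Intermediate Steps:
$k = 10$ ($k = 2 \cdot 5 = 10$)
$G = \frac{19}{65}$ ($G = \frac{\left(-2\right) \left(-19\right)}{130} = 38 \cdot \frac{1}{130} = \frac{19}{65} \approx 0.29231$)
$G Z{\left(k \right)} = \frac{19 \left(\left(-1\right) 10\right)}{65} = \frac{19}{65} \left(-10\right) = - \frac{38}{13}$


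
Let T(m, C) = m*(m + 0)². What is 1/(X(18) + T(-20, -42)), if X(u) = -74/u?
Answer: -9/72037 ≈ -0.00012494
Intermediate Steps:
T(m, C) = m³ (T(m, C) = m*m² = m³)
1/(X(18) + T(-20, -42)) = 1/(-74/18 + (-20)³) = 1/(-74*1/18 - 8000) = 1/(-37/9 - 8000) = 1/(-72037/9) = -9/72037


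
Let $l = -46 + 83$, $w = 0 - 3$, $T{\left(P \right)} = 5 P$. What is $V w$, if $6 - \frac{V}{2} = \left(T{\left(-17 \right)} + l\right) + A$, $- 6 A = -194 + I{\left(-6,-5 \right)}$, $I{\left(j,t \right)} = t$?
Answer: $-125$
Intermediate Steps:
$w = -3$ ($w = 0 - 3 = -3$)
$A = \frac{199}{6}$ ($A = - \frac{-194 - 5}{6} = \left(- \frac{1}{6}\right) \left(-199\right) = \frac{199}{6} \approx 33.167$)
$l = 37$
$V = \frac{125}{3}$ ($V = 12 - 2 \left(\left(5 \left(-17\right) + 37\right) + \frac{199}{6}\right) = 12 - 2 \left(\left(-85 + 37\right) + \frac{199}{6}\right) = 12 - 2 \left(-48 + \frac{199}{6}\right) = 12 - - \frac{89}{3} = 12 + \frac{89}{3} = \frac{125}{3} \approx 41.667$)
$V w = \frac{125}{3} \left(-3\right) = -125$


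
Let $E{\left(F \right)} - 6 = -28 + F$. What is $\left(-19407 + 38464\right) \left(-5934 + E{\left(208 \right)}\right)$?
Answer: $-109539636$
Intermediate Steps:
$E{\left(F \right)} = -22 + F$ ($E{\left(F \right)} = 6 + \left(-28 + F\right) = -22 + F$)
$\left(-19407 + 38464\right) \left(-5934 + E{\left(208 \right)}\right) = \left(-19407 + 38464\right) \left(-5934 + \left(-22 + 208\right)\right) = 19057 \left(-5934 + 186\right) = 19057 \left(-5748\right) = -109539636$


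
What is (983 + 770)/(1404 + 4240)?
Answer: 1753/5644 ≈ 0.31060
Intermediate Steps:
(983 + 770)/(1404 + 4240) = 1753/5644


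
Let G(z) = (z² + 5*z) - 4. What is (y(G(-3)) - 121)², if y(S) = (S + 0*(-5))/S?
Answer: 14400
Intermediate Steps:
G(z) = -4 + z² + 5*z
y(S) = 1 (y(S) = (S + 0)/S = S/S = 1)
(y(G(-3)) - 121)² = (1 - 121)² = (-120)² = 14400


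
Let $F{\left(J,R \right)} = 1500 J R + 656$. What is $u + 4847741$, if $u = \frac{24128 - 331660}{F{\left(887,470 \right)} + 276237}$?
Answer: $\frac{3032804423476181}{625611893} \approx 4.8477 \cdot 10^{6}$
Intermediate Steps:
$F{\left(J,R \right)} = 656 + 1500 J R$ ($F{\left(J,R \right)} = 1500 J R + 656 = 656 + 1500 J R$)
$u = - \frac{307532}{625611893}$ ($u = \frac{24128 - 331660}{\left(656 + 1500 \cdot 887 \cdot 470\right) + 276237} = - \frac{307532}{\left(656 + 625335000\right) + 276237} = - \frac{307532}{625335656 + 276237} = - \frac{307532}{625611893} \approx -0.00049157$)
$u + 4847741 = - \frac{307532}{625611893} + 4847741 = \frac{3032804423476181}{625611893}$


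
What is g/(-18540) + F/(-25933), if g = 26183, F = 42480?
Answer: -1466582939/480797820 ≈ -3.0503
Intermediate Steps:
g/(-18540) + F/(-25933) = 26183/(-18540) + 42480/(-25933) = 26183*(-1/18540) + 42480*(-1/25933) = -26183/18540 - 42480/25933 = -1466582939/480797820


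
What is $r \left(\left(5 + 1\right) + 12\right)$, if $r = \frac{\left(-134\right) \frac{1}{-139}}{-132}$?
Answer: $- \frac{201}{1529} \approx -0.13146$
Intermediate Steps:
$r = - \frac{67}{9174}$ ($r = \left(-134\right) \left(- \frac{1}{139}\right) \left(- \frac{1}{132}\right) = \frac{134}{139} \left(- \frac{1}{132}\right) = - \frac{67}{9174} \approx -0.0073032$)
$r \left(\left(5 + 1\right) + 12\right) = - \frac{67 \left(\left(5 + 1\right) + 12\right)}{9174} = - \frac{67 \left(6 + 12\right)}{9174} = \left(- \frac{67}{9174}\right) 18 = - \frac{201}{1529}$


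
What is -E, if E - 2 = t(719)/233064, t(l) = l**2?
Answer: -983089/233064 ≈ -4.2181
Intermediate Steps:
E = 983089/233064 (E = 2 + 719**2/233064 = 2 + 516961*(1/233064) = 2 + 516961/233064 = 983089/233064 ≈ 4.2181)
-E = -1*983089/233064 = -983089/233064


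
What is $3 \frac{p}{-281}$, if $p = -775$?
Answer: $\frac{2325}{281} \approx 8.274$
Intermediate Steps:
$3 \frac{p}{-281} = 3 \left(- \frac{775}{-281}\right) = 3 \left(\left(-775\right) \left(- \frac{1}{281}\right)\right) = 3 \cdot \frac{775}{281} = \frac{2325}{281}$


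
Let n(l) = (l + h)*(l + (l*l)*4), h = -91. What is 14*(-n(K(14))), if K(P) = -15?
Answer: 1313340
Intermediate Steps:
n(l) = (-91 + l)*(l + 4*l²) (n(l) = (l - 91)*(l + (l*l)*4) = (-91 + l)*(l + l²*4) = (-91 + l)*(l + 4*l²))
14*(-n(K(14))) = 14*(-(-15)*(-91 - 363*(-15) + 4*(-15)²)) = 14*(-(-15)*(-91 + 5445 + 4*225)) = 14*(-(-15)*(-91 + 5445 + 900)) = 14*(-(-15)*6254) = 14*(-1*(-93810)) = 14*93810 = 1313340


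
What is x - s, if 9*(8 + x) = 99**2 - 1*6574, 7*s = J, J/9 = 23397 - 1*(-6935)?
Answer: -2434807/63 ≈ -38648.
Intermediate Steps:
J = 272988 (J = 9*(23397 - 1*(-6935)) = 9*(23397 + 6935) = 9*30332 = 272988)
s = 272988/7 (s = (1/7)*272988 = 272988/7 ≈ 38998.)
x = 3155/9 (x = -8 + (99**2 - 1*6574)/9 = -8 + (9801 - 6574)/9 = -8 + (1/9)*3227 = -8 + 3227/9 = 3155/9 ≈ 350.56)
x - s = 3155/9 - 1*272988/7 = 3155/9 - 272988/7 = -2434807/63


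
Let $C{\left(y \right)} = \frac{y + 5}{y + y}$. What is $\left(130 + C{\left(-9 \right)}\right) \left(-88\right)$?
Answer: $- \frac{103136}{9} \approx -11460.0$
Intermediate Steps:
$C{\left(y \right)} = \frac{5 + y}{2 y}$
$\left(130 + C{\left(-9 \right)}\right) \left(-88\right) = \left(130 + \frac{5 - 9}{2 \left(-9\right)}\right) \left(-88\right) = \left(130 + \frac{1}{2} \left(- \frac{1}{9}\right) \left(-4\right)\right) \left(-88\right) = \left(130 + \frac{2}{9}\right) \left(-88\right) = \frac{1172}{9} \left(-88\right) = - \frac{103136}{9}$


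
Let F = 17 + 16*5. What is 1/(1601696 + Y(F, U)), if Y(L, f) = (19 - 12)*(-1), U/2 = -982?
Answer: 1/1601689 ≈ 6.2434e-7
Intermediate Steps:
U = -1964 (U = 2*(-982) = -1964)
F = 97 (F = 17 + 80 = 97)
Y(L, f) = -7 (Y(L, f) = 7*(-1) = -7)
1/(1601696 + Y(F, U)) = 1/(1601696 - 7) = 1/1601689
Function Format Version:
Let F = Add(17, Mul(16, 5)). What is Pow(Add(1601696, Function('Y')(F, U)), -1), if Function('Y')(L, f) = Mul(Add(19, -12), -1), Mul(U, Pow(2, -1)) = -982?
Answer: Rational(1, 1601689) ≈ 6.2434e-7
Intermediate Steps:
U = -1964 (U = Mul(2, -982) = -1964)
F = 97 (F = Add(17, 80) = 97)
Function('Y')(L, f) = -7 (Function('Y')(L, f) = Mul(7, -1) = -7)
Pow(Add(1601696, Function('Y')(F, U)), -1) = Pow(Add(1601696, -7), -1) = Pow(1601689, -1) = Rational(1, 1601689)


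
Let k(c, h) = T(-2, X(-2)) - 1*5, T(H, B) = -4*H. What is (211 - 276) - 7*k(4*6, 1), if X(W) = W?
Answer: -86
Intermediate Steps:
k(c, h) = 3 (k(c, h) = -4*(-2) - 1*5 = 8 - 5 = 3)
(211 - 276) - 7*k(4*6, 1) = (211 - 276) - 7*3 = -65 - 21 = -86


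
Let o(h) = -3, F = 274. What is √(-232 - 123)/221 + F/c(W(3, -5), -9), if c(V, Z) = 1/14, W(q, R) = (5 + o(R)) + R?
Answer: 3836 + I*√355/221 ≈ 3836.0 + 0.085255*I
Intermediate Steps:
W(q, R) = 2 + R (W(q, R) = (5 - 3) + R = 2 + R)
c(V, Z) = 1/14
√(-232 - 123)/221 + F/c(W(3, -5), -9) = √(-232 - 123)/221 + 274/(1/14) = √(-355)*(1/221) + 274*14 = (I*√355)*(1/221) + 3836 = I*√355/221 + 3836 = 3836 + I*√355/221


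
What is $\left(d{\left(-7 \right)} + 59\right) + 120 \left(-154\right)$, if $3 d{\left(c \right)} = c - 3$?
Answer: $- \frac{55273}{3} \approx -18424.0$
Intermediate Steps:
$d{\left(c \right)} = -1 + \frac{c}{3}$ ($d{\left(c \right)} = \frac{c - 3}{3} = \frac{-3 + c}{3} = -1 + \frac{c}{3}$)
$\left(d{\left(-7 \right)} + 59\right) + 120 \left(-154\right) = \left(\left(-1 + \frac{1}{3} \left(-7\right)\right) + 59\right) + 120 \left(-154\right) = \left(\left(-1 - \frac{7}{3}\right) + 59\right) - 18480 = \left(- \frac{10}{3} + 59\right) - 18480 = \frac{167}{3} - 18480 = - \frac{55273}{3}$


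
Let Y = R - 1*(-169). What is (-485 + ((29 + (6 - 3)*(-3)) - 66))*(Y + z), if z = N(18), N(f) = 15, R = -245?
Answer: 32391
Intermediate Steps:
Y = -76 (Y = -245 - 1*(-169) = -245 + 169 = -76)
z = 15
(-485 + ((29 + (6 - 3)*(-3)) - 66))*(Y + z) = (-485 + ((29 + (6 - 3)*(-3)) - 66))*(-76 + 15) = (-485 + ((29 + 3*(-3)) - 66))*(-61) = (-485 + ((29 - 9) - 66))*(-61) = (-485 + (20 - 66))*(-61) = (-485 - 46)*(-61) = -531*(-61) = 32391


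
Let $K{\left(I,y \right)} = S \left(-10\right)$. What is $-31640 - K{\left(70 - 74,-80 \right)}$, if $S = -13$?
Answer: $-31770$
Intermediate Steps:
$K{\left(I,y \right)} = 130$ ($K{\left(I,y \right)} = \left(-13\right) \left(-10\right) = 130$)
$-31640 - K{\left(70 - 74,-80 \right)} = -31640 - 130 = -31770$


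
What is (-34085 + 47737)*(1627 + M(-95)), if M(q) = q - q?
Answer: 22211804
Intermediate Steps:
M(q) = 0
(-34085 + 47737)*(1627 + M(-95)) = (-34085 + 47737)*(1627 + 0) = 13652*1627 = 22211804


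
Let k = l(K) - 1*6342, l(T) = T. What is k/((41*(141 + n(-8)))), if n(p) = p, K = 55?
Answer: -6287/5453 ≈ -1.1529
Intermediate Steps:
k = -6287 (k = 55 - 1*6342 = 55 - 6342 = -6287)
k/((41*(141 + n(-8)))) = -6287*1/(41*(141 - 8)) = -6287/(41*133) = -6287/5453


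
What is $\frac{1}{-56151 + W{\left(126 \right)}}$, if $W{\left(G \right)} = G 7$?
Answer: $- \frac{1}{55269} \approx -1.8093 \cdot 10^{-5}$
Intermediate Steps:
$W{\left(G \right)} = 7 G$
$\frac{1}{-56151 + W{\left(126 \right)}} = \frac{1}{-56151 + 7 \cdot 126} = \frac{1}{-56151 + 882} = \frac{1}{-55269} = - \frac{1}{55269}$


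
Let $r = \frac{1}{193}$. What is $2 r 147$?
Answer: $\frac{294}{193} \approx 1.5233$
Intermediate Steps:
$r = \frac{1}{193} \approx 0.0051813$
$2 r 147 = 2 \cdot \frac{1}{193} \cdot 147 = \frac{2}{193} \cdot 147 = \frac{294}{193}$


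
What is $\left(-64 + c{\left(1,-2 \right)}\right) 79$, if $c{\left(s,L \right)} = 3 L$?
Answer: $-5530$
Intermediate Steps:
$\left(-64 + c{\left(1,-2 \right)}\right) 79 = \left(-64 + 3 \left(-2\right)\right) 79 = \left(-64 - 6\right) 79 = \left(-70\right) 79 = -5530$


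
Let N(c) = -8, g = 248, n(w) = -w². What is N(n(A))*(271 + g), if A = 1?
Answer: -4152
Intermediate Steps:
N(n(A))*(271 + g) = -8*(271 + 248) = -8*519 = -4152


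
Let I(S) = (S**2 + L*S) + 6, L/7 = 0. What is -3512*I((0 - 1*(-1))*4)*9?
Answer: -695376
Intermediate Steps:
L = 0 (L = 7*0 = 0)
I(S) = 6 + S**2 (I(S) = (S**2 + 0*S) + 6 = (S**2 + 0) + 6 = S**2 + 6 = 6 + S**2)
-3512*I((0 - 1*(-1))*4)*9 = -3512*(6 + ((0 - 1*(-1))*4)**2)*9 = -3512*(6 + ((0 + 1)*4)**2)*9 = -3512*(6 + (1*4)**2)*9 = -3512*(6 + 4**2)*9 = -3512*(6 + 16)*9 = -77264*9 = -3512*198 = -695376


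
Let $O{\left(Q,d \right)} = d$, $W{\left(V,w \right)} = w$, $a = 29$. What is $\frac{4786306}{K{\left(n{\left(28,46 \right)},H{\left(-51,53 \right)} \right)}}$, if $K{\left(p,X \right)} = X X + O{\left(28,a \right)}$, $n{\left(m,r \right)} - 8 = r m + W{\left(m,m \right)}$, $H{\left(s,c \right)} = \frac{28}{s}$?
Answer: $\frac{12449181906}{76213} \approx 1.6335 \cdot 10^{5}$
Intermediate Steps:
$n{\left(m,r \right)} = 8 + m + m r$ ($n{\left(m,r \right)} = 8 + \left(r m + m\right) = 8 + \left(m r + m\right) = 8 + \left(m + m r\right) = 8 + m + m r$)
$K{\left(p,X \right)} = 29 + X^{2}$ ($K{\left(p,X \right)} = X X + 29 = X^{2} + 29 = 29 + X^{2}$)
$\frac{4786306}{K{\left(n{\left(28,46 \right)},H{\left(-51,53 \right)} \right)}} = \frac{4786306}{29 + \left(\frac{28}{-51}\right)^{2}} = \frac{4786306}{29 + \left(28 \left(- \frac{1}{51}\right)\right)^{2}} = \frac{4786306}{29 + \left(- \frac{28}{51}\right)^{2}} = \frac{4786306}{29 + \frac{784}{2601}} = \frac{4786306}{\frac{76213}{2601}} = 4786306 \cdot \frac{2601}{76213} = \frac{12449181906}{76213}$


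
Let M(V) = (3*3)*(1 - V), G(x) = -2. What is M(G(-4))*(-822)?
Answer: -22194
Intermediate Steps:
M(V) = 9 - 9*V (M(V) = 9*(1 - V) = 9 - 9*V)
M(G(-4))*(-822) = (9 - 9*(-2))*(-822) = (9 + 18)*(-822) = 27*(-822) = -22194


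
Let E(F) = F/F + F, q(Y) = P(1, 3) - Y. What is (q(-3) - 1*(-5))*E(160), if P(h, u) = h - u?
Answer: 966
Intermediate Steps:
q(Y) = -2 - Y (q(Y) = (1 - 1*3) - Y = (1 - 3) - Y = -2 - Y)
E(F) = 1 + F
(q(-3) - 1*(-5))*E(160) = ((-2 - 1*(-3)) - 1*(-5))*(1 + 160) = ((-2 + 3) + 5)*161 = (1 + 5)*161 = 6*161 = 966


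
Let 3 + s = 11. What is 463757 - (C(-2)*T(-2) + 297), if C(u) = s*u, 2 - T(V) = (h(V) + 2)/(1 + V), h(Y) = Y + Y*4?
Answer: 463364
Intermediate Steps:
s = 8 (s = -3 + 11 = 8)
h(Y) = 5*Y (h(Y) = Y + 4*Y = 5*Y)
T(V) = 2 - (2 + 5*V)/(1 + V) (T(V) = 2 - (5*V + 2)/(1 + V) = 2 - (2 + 5*V)/(1 + V))
C(u) = 8*u
463757 - (C(-2)*T(-2) + 297) = 463757 - ((8*(-2))*(-3*(-2)/(1 - 2)) + 297) = 463757 - (-(-48)*(-2)/(-1) + 297) = 463757 - (-(-48)*(-2)*(-1) + 297) = 463757 - (-16*(-6) + 297) = 463757 - (96 + 297) = 463757 - 1*393 = 463757 - 393 = 463364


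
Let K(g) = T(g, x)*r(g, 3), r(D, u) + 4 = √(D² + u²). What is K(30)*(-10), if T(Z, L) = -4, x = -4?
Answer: -160 + 120*√101 ≈ 1046.0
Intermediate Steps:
r(D, u) = -4 + √(D² + u²)
K(g) = 16 - 4*√(9 + g²) (K(g) = -4*(-4 + √(g² + 3²)) = -4*(-4 + √(g² + 9)) = -4*(-4 + √(9 + g²)) = 16 - 4*√(9 + g²))
K(30)*(-10) = (16 - 4*√(9 + 30²))*(-10) = (16 - 4*√(9 + 900))*(-10) = (16 - 12*√101)*(-10) = -160 + 120*√101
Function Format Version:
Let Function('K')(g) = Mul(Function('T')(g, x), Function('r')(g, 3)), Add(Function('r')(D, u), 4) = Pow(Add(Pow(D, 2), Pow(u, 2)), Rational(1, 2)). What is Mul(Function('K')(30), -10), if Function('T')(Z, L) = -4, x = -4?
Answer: Add(-160, Mul(120, Pow(101, Rational(1, 2)))) ≈ 1046.0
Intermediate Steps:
Function('r')(D, u) = Add(-4, Pow(Add(Pow(D, 2), Pow(u, 2)), Rational(1, 2)))
Function('K')(g) = Add(16, Mul(-4, Pow(Add(9, Pow(g, 2)), Rational(1, 2)))) (Function('K')(g) = Mul(-4, Add(-4, Pow(Add(Pow(g, 2), Pow(3, 2)), Rational(1, 2)))) = Mul(-4, Add(-4, Pow(Add(Pow(g, 2), 9), Rational(1, 2)))) = Mul(-4, Add(-4, Pow(Add(9, Pow(g, 2)), Rational(1, 2)))) = Add(16, Mul(-4, Pow(Add(9, Pow(g, 2)), Rational(1, 2)))))
Mul(Function('K')(30), -10) = Mul(Add(16, Mul(-4, Pow(Add(9, Pow(30, 2)), Rational(1, 2)))), -10) = Mul(Add(16, Mul(-4, Pow(Add(9, 900), Rational(1, 2)))), -10) = Mul(Add(16, Mul(-4, Pow(909, Rational(1, 2)))), -10) = Mul(Add(16, Mul(-4, Mul(3, Pow(101, Rational(1, 2))))), -10) = Mul(Add(16, Mul(-12, Pow(101, Rational(1, 2)))), -10) = Add(-160, Mul(120, Pow(101, Rational(1, 2))))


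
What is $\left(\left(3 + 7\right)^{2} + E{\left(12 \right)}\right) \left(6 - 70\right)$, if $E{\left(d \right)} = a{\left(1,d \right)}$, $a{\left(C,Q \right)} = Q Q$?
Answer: $-15616$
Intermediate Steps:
$a{\left(C,Q \right)} = Q^{2}$
$E{\left(d \right)} = d^{2}$
$\left(\left(3 + 7\right)^{2} + E{\left(12 \right)}\right) \left(6 - 70\right) = \left(\left(3 + 7\right)^{2} + 12^{2}\right) \left(6 - 70\right) = \left(10^{2} + 144\right) \left(-64\right) = \left(100 + 144\right) \left(-64\right) = 244 \left(-64\right) = -15616$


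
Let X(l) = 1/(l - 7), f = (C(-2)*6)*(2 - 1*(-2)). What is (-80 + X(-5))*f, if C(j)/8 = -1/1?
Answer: 15376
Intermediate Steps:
C(j) = -8 (C(j) = 8*(-1/1) = 8*(-1*1) = 8*(-1) = -8)
f = -192 (f = (-8*6)*(2 - 1*(-2)) = -48*(2 + 2) = -48*4 = -192)
X(l) = 1/(-7 + l)
(-80 + X(-5))*f = (-80 + 1/(-7 - 5))*(-192) = (-80 + 1/(-12))*(-192) = (-80 - 1/12)*(-192) = -961/12*(-192) = 15376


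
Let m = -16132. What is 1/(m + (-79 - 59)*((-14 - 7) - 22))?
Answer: -1/10198 ≈ -9.8058e-5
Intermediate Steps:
1/(m + (-79 - 59)*((-14 - 7) - 22)) = 1/(-16132 + (-79 - 59)*((-14 - 7) - 22)) = 1/(-16132 - 138*(-21 - 22)) = 1/(-16132 - 138*(-43)) = 1/(-16132 + 5934) = 1/(-10198) = -1/10198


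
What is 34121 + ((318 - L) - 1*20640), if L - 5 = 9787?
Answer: 4007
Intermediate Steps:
L = 9792 (L = 5 + 9787 = 9792)
34121 + ((318 - L) - 1*20640) = 34121 + ((318 - 1*9792) - 1*20640) = 34121 + ((318 - 9792) - 20640) = 34121 + (-9474 - 20640) = 34121 - 30114 = 4007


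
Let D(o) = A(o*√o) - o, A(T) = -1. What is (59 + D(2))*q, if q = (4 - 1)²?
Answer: 504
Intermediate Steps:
q = 9 (q = 3² = 9)
D(o) = -1 - o
(59 + D(2))*q = (59 + (-1 - 1*2))*9 = (59 + (-1 - 2))*9 = (59 - 3)*9 = 56*9 = 504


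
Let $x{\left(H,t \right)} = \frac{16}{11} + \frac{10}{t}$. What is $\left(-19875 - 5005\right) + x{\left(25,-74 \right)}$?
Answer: $- \frac{10125623}{407} \approx -24879.0$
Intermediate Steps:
$x{\left(H,t \right)} = \frac{16}{11} + \frac{10}{t}$ ($x{\left(H,t \right)} = 16 \cdot \frac{1}{11} + \frac{10}{t} = \frac{16}{11} + \frac{10}{t}$)
$\left(-19875 - 5005\right) + x{\left(25,-74 \right)} = \left(-19875 - 5005\right) + \left(\frac{16}{11} + \frac{10}{-74}\right) = -24880 + \left(\frac{16}{11} + 10 \left(- \frac{1}{74}\right)\right) = -24880 + \left(\frac{16}{11} - \frac{5}{37}\right) = -24880 + \frac{537}{407} = - \frac{10125623}{407}$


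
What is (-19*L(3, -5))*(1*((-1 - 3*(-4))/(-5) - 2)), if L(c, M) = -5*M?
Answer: 1995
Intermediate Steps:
(-19*L(3, -5))*(1*((-1 - 3*(-4))/(-5) - 2)) = (-(-95)*(-5))*(1*((-1 - 3*(-4))/(-5) - 2)) = (-19*25)*(1*((-1 + 12)*(-⅕) - 2)) = -475*(11*(-⅕) - 2) = -475*(-11/5 - 2) = -475*(-21)/5 = -475*(-21/5) = 1995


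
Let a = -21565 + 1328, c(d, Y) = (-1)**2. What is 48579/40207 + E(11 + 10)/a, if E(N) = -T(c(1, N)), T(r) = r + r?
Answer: 983173637/813669059 ≈ 1.2083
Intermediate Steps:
c(d, Y) = 1
T(r) = 2*r
a = -20237
E(N) = -2
48579/40207 + E(11 + 10)/a = 48579/40207 - 2/(-20237) = 48579*(1/40207) - 2*(-1/20237) = 48579/40207 + 2/20237 = 983173637/813669059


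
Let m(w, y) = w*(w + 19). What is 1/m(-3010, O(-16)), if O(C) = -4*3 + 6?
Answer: 1/9002910 ≈ 1.1108e-7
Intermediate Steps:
O(C) = -6 (O(C) = -12 + 6 = -6)
m(w, y) = w*(19 + w)
1/m(-3010, O(-16)) = 1/(-3010*(19 - 3010)) = 1/(-3010*(-2991)) = 1/9002910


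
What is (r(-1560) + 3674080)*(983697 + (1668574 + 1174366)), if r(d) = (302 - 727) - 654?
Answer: 14055241527637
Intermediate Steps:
r(d) = -1079 (r(d) = -425 - 654 = -1079)
(r(-1560) + 3674080)*(983697 + (1668574 + 1174366)) = (-1079 + 3674080)*(983697 + (1668574 + 1174366)) = 3673001*(983697 + 2842940) = 3673001*3826637 = 14055241527637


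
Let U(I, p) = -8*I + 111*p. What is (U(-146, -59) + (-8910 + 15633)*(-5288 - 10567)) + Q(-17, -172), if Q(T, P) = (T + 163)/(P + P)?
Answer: -18334949985/172 ≈ -1.0660e+8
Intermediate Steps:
Q(T, P) = (163 + T)/(2*P) (Q(T, P) = (163 + T)/((2*P)) = (163 + T)*(1/(2*P)) = (163 + T)/(2*P))
(U(-146, -59) + (-8910 + 15633)*(-5288 - 10567)) + Q(-17, -172) = ((-8*(-146) + 111*(-59)) + (-8910 + 15633)*(-5288 - 10567)) + (½)*(163 - 17)/(-172) = ((1168 - 6549) + 6723*(-15855)) + (½)*(-1/172)*146 = (-5381 - 106593165) - 73/172 = -106598546 - 73/172 = -18334949985/172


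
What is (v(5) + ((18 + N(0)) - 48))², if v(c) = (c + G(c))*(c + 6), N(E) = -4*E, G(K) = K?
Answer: 6400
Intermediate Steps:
v(c) = 2*c*(6 + c) (v(c) = (c + c)*(c + 6) = (2*c)*(6 + c) = 2*c*(6 + c))
(v(5) + ((18 + N(0)) - 48))² = (2*5*(6 + 5) + ((18 - 4*0) - 48))² = (2*5*11 + ((18 + 0) - 48))² = (110 + (18 - 48))² = (110 - 30)² = 80² = 6400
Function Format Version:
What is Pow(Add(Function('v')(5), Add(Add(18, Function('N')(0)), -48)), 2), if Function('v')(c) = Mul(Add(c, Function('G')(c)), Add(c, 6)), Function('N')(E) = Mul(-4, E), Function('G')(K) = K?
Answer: 6400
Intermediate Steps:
Function('v')(c) = Mul(2, c, Add(6, c)) (Function('v')(c) = Mul(Add(c, c), Add(c, 6)) = Mul(Mul(2, c), Add(6, c)) = Mul(2, c, Add(6, c)))
Pow(Add(Function('v')(5), Add(Add(18, Function('N')(0)), -48)), 2) = Pow(Add(Mul(2, 5, Add(6, 5)), Add(Add(18, Mul(-4, 0)), -48)), 2) = Pow(Add(Mul(2, 5, 11), Add(Add(18, 0), -48)), 2) = Pow(Add(110, Add(18, -48)), 2) = Pow(Add(110, -30), 2) = Pow(80, 2) = 6400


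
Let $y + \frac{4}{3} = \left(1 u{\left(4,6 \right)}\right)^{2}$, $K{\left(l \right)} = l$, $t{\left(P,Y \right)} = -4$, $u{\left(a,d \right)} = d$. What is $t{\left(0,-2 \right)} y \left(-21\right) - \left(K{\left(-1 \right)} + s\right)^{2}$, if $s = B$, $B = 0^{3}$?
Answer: $2911$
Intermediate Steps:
$y = \frac{104}{3}$ ($y = - \frac{4}{3} + \left(1 \cdot 6\right)^{2} = - \frac{4}{3} + 6^{2} = - \frac{4}{3} + 36 = \frac{104}{3} \approx 34.667$)
$B = 0$
$s = 0$
$t{\left(0,-2 \right)} y \left(-21\right) - \left(K{\left(-1 \right)} + s\right)^{2} = \left(-4\right) \frac{104}{3} \left(-21\right) - \left(-1 + 0\right)^{2} = \left(- \frac{416}{3}\right) \left(-21\right) - \left(-1\right)^{2} = 2912 - 1 = 2911$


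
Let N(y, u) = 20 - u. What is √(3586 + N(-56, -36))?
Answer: √3642 ≈ 60.349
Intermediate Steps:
√(3586 + N(-56, -36)) = √(3586 + (20 - 1*(-36))) = √(3586 + (20 + 36)) = √(3586 + 56) = √3642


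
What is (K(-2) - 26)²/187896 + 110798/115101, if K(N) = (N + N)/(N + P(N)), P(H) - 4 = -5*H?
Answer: 6966105719/7209005832 ≈ 0.96631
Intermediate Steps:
P(H) = 4 - 5*H
K(N) = 2*N/(4 - 4*N) (K(N) = (N + N)/(N + (4 - 5*N)) = (2*N)/(4 - 4*N) = 2*N/(4 - 4*N))
(K(-2) - 26)²/187896 + 110798/115101 = (-1*(-2)/(-2 + 2*(-2)) - 26)²/187896 + 110798/115101 = (-1*(-2)/(-2 - 4) - 26)²*(1/187896) + 110798*(1/115101) = (-1*(-2)/(-6) - 26)²*(1/187896) + 110798/115101 = (-1*(-2)*(-⅙) - 26)²*(1/187896) + 110798/115101 = (-⅓ - 26)²*(1/187896) + 110798/115101 = (-79/3)²*(1/187896) + 110798/115101 = (6241/9)*(1/187896) + 110798/115101 = 6241/1691064 + 110798/115101 = 6966105719/7209005832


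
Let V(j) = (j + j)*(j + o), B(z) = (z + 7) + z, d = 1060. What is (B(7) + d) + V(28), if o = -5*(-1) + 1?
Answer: 2985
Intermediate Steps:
o = 6 (o = 5 + 1 = 6)
B(z) = 7 + 2*z (B(z) = (7 + z) + z = 7 + 2*z)
V(j) = 2*j*(6 + j) (V(j) = (j + j)*(j + 6) = (2*j)*(6 + j) = 2*j*(6 + j))
(B(7) + d) + V(28) = ((7 + 2*7) + 1060) + 2*28*(6 + 28) = ((7 + 14) + 1060) + 2*28*34 = (21 + 1060) + 1904 = 1081 + 1904 = 2985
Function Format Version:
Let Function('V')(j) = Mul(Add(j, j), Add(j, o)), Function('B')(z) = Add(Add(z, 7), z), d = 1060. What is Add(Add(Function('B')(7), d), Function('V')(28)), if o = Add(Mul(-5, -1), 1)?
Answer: 2985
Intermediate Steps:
o = 6 (o = Add(5, 1) = 6)
Function('B')(z) = Add(7, Mul(2, z)) (Function('B')(z) = Add(Add(7, z), z) = Add(7, Mul(2, z)))
Function('V')(j) = Mul(2, j, Add(6, j)) (Function('V')(j) = Mul(Add(j, j), Add(j, 6)) = Mul(Mul(2, j), Add(6, j)) = Mul(2, j, Add(6, j)))
Add(Add(Function('B')(7), d), Function('V')(28)) = Add(Add(Add(7, Mul(2, 7)), 1060), Mul(2, 28, Add(6, 28))) = Add(Add(Add(7, 14), 1060), Mul(2, 28, 34)) = Add(Add(21, 1060), 1904) = Add(1081, 1904) = 2985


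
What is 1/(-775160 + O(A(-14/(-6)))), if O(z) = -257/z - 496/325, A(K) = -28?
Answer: -9100/7053886363 ≈ -1.2901e-6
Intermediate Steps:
O(z) = -496/325 - 257/z (O(z) = -257/z - 496*1/325 = -257/z - 496/325 = -496/325 - 257/z)
1/(-775160 + O(A(-14/(-6)))) = 1/(-775160 + (-496/325 - 257/(-28))) = 1/(-775160 + (-496/325 - 257*(-1/28))) = 1/(-775160 + (-496/325 + 257/28)) = 1/(-775160 + 69637/9100) = 1/(-7053886363/9100) = -9100/7053886363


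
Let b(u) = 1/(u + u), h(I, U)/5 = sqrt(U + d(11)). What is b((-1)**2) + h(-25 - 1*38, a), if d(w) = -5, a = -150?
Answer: 1/2 + 5*I*sqrt(155) ≈ 0.5 + 62.25*I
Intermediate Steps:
h(I, U) = 5*sqrt(-5 + U) (h(I, U) = 5*sqrt(U - 5) = 5*sqrt(-5 + U))
b(u) = 1/(2*u)
b((-1)**2) + h(-25 - 1*38, a) = 1/(2*((-1)**2)) + 5*sqrt(-5 - 150) = (1/2)/1 + 5*sqrt(-155) = (1/2)*1 + 5*(I*sqrt(155)) = 1/2 + 5*I*sqrt(155)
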